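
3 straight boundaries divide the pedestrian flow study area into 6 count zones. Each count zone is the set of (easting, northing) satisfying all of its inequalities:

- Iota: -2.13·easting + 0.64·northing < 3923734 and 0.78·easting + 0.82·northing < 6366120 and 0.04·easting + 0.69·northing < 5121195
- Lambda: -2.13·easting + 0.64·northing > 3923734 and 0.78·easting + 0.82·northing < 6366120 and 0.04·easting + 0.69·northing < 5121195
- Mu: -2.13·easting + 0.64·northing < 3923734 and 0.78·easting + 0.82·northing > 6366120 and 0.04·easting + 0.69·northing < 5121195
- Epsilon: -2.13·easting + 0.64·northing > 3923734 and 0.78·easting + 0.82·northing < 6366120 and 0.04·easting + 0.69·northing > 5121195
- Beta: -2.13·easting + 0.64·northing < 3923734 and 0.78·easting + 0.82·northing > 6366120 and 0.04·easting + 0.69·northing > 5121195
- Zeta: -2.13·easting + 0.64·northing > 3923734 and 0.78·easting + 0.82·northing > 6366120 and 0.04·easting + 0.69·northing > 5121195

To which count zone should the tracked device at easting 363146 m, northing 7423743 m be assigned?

Zeta

-2.13·363146 + 0.64·7423743 = 3977694.540, which is > 3923734
0.78·363146 + 0.82·7423743 = 6370723.140, which is > 6366120
0.04·363146 + 0.69·7423743 = 5136908.510, which is > 5121195
This sign pattern matches Zeta.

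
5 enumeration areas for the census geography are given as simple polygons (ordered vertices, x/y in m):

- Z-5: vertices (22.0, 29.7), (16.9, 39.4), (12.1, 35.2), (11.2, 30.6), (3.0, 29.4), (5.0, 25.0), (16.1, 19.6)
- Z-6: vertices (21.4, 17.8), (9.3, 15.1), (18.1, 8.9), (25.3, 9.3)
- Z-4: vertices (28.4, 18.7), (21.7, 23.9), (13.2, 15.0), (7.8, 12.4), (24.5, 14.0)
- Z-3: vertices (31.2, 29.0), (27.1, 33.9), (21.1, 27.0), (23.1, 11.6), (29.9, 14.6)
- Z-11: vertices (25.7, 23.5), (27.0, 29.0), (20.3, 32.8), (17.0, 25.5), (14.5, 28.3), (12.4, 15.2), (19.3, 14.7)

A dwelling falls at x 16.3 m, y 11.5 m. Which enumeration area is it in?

Z-6

Cast a ray rightward from (16.3, 11.5). For each polygon, the edges (by vertex number in listed order) whose endpoints lie on opposite sides of y = 11.5, where each meets that height, and whether that is right or left of the point:
Z-5: no edge straddles that height → 0 crossings.
Z-6: 2–3 at x≈14.41 (left), 4–1 at x≈24.29 (right) → 1 crossing.
Z-4: no edge straddles that height → 0 crossings.
Z-3: no edge straddles that height → 0 crossings.
Z-11: no edge straddles that height → 0 crossings.
Only Z-6 has an odd count, so the point is inside Z-6.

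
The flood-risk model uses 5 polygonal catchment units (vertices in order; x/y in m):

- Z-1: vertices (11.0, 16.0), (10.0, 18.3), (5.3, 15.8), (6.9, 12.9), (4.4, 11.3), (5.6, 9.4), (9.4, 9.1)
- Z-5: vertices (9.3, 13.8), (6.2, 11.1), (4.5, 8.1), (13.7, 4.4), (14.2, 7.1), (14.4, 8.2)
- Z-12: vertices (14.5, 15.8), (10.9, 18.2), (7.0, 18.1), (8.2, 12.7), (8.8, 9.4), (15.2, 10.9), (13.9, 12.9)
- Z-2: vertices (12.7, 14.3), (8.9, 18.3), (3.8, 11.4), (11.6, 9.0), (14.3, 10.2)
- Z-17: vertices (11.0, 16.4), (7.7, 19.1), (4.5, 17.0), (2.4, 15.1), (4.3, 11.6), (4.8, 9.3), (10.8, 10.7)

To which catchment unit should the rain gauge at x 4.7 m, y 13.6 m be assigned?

Z-17

Cast a ray rightward from (4.7, 13.6). For each polygon, the edges (by vertex number in listed order) whose endpoints lie on opposite sides of y = 13.6, where each meets that height, and whether that is right or left of the point:
Z-1: 3–4 at x≈6.51 (right), 7–1 at x≈10.44 (right) → 2 crossings.
Z-5: 1–2 at x≈9.07 (right), 6–1 at x≈9.48 (right) → 2 crossings.
Z-12: 3–4 at x≈8.00 (right), 7–1 at x≈14.04 (right) → 2 crossings.
Z-2: 2–3 at x≈5.43 (right), 5–1 at x≈12.97 (right) → 2 crossings.
Z-17: 4–5 at x≈3.21 (left), 7–1 at x≈10.90 (right) → 1 crossing.
Only Z-17 has an odd count, so the point is inside Z-17.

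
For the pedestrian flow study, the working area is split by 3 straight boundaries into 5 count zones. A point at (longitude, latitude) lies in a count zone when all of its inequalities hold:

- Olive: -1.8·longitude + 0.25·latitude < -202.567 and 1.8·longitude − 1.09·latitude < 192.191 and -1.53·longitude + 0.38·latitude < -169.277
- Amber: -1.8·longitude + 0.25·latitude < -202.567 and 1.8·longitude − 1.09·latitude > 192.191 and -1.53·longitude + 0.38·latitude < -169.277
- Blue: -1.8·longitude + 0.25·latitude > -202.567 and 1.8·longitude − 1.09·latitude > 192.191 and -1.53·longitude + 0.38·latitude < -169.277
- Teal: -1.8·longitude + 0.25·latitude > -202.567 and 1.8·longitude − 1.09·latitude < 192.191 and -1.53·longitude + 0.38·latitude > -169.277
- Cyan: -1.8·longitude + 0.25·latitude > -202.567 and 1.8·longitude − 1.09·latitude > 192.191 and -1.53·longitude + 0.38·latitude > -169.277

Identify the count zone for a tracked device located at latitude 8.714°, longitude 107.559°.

Teal

-1.8·107.559 + 0.25·8.714 = -191.428, which is > -202.567
1.8·107.559 − 1.09·8.714 = 184.108, which is < 192.191
-1.53·107.559 + 0.38·8.714 = -161.254, which is > -169.277
This sign pattern matches Teal.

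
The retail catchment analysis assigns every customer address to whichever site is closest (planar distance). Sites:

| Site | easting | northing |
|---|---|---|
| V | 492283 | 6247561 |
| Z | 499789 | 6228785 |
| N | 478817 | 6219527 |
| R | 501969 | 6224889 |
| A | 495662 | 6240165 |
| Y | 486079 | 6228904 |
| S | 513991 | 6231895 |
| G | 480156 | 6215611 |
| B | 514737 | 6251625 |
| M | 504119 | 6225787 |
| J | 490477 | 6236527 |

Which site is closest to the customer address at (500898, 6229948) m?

Z

Squared distances to each site:
V: 384435994.000; Z: 2582450.000; N: 596167802.000; R: 26740522.000; A: 131802785.000; Y: 220692697.000; S: 175217458.000; G: 635780133.000; B: 661410250.000; M: 27688762.000; J: 151880482.000.
Minimum at Z.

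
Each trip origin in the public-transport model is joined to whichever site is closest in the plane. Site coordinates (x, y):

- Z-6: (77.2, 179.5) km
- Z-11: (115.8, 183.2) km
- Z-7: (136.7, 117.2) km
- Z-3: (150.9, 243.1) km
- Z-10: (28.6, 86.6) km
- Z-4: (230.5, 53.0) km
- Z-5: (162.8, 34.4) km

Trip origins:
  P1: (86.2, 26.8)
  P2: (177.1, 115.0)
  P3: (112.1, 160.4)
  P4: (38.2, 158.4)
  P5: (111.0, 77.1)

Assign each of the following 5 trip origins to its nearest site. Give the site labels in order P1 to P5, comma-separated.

P1 → Z-5 (d²=5925.32)
P2 → Z-7 (d²=1637.00)
P3 → Z-11 (d²=533.53)
P4 → Z-6 (d²=1966.21)
P5 → Z-7 (d²=2268.50)

Z-5, Z-7, Z-11, Z-6, Z-7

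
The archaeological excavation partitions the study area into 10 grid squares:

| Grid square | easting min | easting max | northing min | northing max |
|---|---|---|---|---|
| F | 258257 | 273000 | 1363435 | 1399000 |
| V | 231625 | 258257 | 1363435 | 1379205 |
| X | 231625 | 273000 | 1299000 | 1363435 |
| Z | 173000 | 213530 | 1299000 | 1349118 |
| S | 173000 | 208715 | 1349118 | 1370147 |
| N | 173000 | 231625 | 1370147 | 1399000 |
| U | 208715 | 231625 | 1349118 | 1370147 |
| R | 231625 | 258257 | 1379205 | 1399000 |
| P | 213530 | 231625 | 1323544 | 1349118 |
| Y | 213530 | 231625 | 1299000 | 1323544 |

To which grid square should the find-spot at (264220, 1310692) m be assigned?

The point has easting = 264220 and northing = 1310692.
Only X satisfies 231625 ≤ easting ≤ 273000 and 1299000 ≤ northing ≤ 1363435.

X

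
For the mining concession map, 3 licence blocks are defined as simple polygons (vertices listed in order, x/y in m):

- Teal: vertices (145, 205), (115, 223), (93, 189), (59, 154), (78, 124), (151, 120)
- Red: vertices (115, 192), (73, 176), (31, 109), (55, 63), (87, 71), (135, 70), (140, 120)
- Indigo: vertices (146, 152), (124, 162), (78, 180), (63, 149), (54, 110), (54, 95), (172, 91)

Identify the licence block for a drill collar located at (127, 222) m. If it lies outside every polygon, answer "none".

Cast a ray rightward from (127, 222). For each polygon, the edges (by vertex number in listed order) whose endpoints lie on opposite sides of y = 222, where each meets that height, and whether that is right or left of the point:
Teal: 1–2 at x≈116.7 (left), 2–3 at x≈114.4 (left) → 0 crossings.
Red: no edge straddles that height → 0 crossings.
Indigo: no edge straddles that height → 0 crossings.
All counts are even, so the point lies outside every listed polygon.

none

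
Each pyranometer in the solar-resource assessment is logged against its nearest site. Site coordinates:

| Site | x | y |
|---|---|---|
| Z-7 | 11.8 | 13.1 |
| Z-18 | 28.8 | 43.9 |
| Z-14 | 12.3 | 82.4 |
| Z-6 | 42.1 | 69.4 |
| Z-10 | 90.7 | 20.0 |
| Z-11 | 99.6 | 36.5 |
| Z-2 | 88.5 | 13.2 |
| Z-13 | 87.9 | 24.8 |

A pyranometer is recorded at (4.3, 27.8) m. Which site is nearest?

Z-7

Squared distances to each site:
Z-7: 272.340; Z-18: 859.460; Z-14: 3045.160; Z-6: 3159.400; Z-10: 7525.800; Z-11: 9157.780; Z-2: 7302.800; Z-13: 6997.960.
Minimum at Z-7.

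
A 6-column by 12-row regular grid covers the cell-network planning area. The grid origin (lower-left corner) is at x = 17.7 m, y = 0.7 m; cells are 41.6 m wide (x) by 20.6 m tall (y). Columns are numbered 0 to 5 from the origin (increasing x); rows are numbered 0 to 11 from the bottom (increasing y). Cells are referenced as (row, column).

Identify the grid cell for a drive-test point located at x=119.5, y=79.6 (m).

(3, 2)

Column index: ⌊(119.5 − 17.7) / 41.6⌋ = ⌊2.447⌋ = 2
Row offset from origin: ⌊(79.6 − 0.7) / 20.6⌋ = ⌊3.830⌋ = 3 → row 3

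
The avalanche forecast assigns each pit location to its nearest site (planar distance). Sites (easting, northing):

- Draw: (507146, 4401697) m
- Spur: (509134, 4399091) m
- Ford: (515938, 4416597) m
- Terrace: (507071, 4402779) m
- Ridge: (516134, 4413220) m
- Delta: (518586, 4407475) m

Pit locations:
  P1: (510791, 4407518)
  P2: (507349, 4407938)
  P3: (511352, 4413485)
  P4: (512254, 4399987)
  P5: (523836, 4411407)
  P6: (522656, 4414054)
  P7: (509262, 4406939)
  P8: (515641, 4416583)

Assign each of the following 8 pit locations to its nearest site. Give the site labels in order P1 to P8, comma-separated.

P1 → Terrace (d²=36296521.00)
P2 → Terrace (d²=26692565.00)
P3 → Ridge (d²=22937749.00)
P4 → Spur (d²=10537216.00)
P5 → Delta (d²=43023124.00)
P6 → Ridge (d²=43232040.00)
P7 → Terrace (d²=22106081.00)
P8 → Ford (d²=88405.00)

Terrace, Terrace, Ridge, Spur, Delta, Ridge, Terrace, Ford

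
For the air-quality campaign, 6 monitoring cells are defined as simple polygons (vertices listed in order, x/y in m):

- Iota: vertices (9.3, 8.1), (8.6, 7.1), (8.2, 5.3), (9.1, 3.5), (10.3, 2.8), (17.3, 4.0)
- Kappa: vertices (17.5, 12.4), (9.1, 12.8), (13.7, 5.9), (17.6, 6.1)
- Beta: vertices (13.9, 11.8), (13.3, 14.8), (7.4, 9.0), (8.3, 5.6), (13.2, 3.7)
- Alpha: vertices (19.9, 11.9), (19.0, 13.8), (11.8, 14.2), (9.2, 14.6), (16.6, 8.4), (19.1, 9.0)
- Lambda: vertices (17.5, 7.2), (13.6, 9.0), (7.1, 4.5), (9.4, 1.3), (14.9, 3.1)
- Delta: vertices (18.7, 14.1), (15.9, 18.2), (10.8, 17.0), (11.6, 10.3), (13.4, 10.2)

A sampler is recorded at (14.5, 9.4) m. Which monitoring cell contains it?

Cast a ray rightward from (14.5, 9.4). For each polygon, the edges (by vertex number in listed order) whose endpoints lie on opposite sides of y = 9.4, where each meets that height, and whether that is right or left of the point:
Iota: no edge straddles that height → 0 crossings.
Kappa: 2–3 at x≈11.37 (left), 4–1 at x≈17.55 (right) → 1 crossing.
Beta: 2–3 at x≈7.81 (left), 5–1 at x≈13.69 (left) → 0 crossings.
Alpha: 4–5 at x≈15.41 (right), 6–1 at x≈19.21 (right) → 2 crossings.
Lambda: no edge straddles that height → 0 crossings.
Delta: no edge straddles that height → 0 crossings.
Only Kappa has an odd count, so the point is inside Kappa.

Kappa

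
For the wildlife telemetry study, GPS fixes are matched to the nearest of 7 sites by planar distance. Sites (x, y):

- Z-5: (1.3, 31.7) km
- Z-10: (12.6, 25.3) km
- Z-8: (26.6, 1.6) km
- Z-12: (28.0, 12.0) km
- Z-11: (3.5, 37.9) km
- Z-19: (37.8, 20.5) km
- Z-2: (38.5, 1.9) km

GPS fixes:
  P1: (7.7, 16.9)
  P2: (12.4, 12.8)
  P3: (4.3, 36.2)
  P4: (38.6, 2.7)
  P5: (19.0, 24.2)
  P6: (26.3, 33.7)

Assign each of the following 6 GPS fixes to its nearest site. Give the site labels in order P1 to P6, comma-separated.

Z-10, Z-10, Z-11, Z-2, Z-10, Z-10

P1 → Z-10 (d²=94.57)
P2 → Z-10 (d²=156.29)
P3 → Z-11 (d²=3.53)
P4 → Z-2 (d²=0.65)
P5 → Z-10 (d²=42.17)
P6 → Z-10 (d²=258.25)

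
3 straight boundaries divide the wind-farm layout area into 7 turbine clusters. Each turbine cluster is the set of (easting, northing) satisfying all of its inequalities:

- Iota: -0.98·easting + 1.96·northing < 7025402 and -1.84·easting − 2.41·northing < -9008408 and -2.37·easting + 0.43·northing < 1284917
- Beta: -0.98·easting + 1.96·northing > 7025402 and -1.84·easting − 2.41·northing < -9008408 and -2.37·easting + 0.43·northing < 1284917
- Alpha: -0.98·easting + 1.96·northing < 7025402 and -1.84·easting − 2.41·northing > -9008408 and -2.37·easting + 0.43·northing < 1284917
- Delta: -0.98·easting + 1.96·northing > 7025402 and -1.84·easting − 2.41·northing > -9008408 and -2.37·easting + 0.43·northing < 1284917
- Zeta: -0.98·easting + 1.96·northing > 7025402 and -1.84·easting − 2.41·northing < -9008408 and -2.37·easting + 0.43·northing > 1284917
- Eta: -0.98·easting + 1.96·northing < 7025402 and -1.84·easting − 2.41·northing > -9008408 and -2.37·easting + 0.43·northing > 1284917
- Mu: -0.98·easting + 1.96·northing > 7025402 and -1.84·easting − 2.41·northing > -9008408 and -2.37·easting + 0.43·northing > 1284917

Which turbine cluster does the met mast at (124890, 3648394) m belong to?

-0.98·124890 + 1.96·3648394 = 7028460.040, which is > 7025402
-1.84·124890 − 2.41·3648394 = -9022427.140, which is < -9008408
-2.37·124890 + 0.43·3648394 = 1272820.120, which is < 1284917
This sign pattern matches Beta.

Beta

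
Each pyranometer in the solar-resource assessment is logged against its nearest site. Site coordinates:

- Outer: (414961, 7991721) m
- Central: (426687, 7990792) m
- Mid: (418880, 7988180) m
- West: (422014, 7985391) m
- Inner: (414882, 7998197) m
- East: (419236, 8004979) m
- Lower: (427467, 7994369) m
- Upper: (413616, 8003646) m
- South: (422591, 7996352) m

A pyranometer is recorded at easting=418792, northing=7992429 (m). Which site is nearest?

Outer

Squared distances to each site:
Outer: 15177825.000; Central: 65010794.000; Mid: 18061745.000; West: 59914728.000; Inner: 48557924.000; East: 157699636.000; Lower: 79019225.000; Upper: 152612065.000; South: 29822330.000.
Minimum at Outer.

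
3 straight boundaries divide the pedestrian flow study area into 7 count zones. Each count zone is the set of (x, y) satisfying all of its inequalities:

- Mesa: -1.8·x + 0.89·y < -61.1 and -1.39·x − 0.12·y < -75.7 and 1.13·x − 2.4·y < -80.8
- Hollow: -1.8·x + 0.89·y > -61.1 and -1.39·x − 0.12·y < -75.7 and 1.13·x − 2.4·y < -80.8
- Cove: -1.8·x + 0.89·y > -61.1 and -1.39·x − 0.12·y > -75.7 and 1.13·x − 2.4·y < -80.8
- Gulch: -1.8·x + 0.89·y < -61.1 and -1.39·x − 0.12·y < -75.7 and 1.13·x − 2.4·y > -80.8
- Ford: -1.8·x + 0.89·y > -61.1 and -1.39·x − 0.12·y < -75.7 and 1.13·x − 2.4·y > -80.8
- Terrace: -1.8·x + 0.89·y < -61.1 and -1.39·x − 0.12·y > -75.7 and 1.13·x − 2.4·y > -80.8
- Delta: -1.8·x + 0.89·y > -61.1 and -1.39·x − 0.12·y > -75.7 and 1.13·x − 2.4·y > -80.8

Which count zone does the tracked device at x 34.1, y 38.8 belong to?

-1.8·34.1 + 0.89·38.8 = -26.848, which is > -61.1
-1.39·34.1 − 0.12·38.8 = -52.055, which is > -75.7
1.13·34.1 − 2.4·38.8 = -54.587, which is > -80.8
This sign pattern matches Delta.

Delta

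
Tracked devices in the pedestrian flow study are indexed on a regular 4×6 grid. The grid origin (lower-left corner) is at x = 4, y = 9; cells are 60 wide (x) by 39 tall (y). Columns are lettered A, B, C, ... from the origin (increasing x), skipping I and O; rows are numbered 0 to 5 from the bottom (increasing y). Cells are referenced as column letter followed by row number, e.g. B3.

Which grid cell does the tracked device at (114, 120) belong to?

B2

Column index: ⌊(114 − 4) / 60⌋ = ⌊1.833⌋ = 1 → column B
Row offset from origin: ⌊(120 − 9) / 39⌋ = ⌊2.846⌋ = 2 → row 2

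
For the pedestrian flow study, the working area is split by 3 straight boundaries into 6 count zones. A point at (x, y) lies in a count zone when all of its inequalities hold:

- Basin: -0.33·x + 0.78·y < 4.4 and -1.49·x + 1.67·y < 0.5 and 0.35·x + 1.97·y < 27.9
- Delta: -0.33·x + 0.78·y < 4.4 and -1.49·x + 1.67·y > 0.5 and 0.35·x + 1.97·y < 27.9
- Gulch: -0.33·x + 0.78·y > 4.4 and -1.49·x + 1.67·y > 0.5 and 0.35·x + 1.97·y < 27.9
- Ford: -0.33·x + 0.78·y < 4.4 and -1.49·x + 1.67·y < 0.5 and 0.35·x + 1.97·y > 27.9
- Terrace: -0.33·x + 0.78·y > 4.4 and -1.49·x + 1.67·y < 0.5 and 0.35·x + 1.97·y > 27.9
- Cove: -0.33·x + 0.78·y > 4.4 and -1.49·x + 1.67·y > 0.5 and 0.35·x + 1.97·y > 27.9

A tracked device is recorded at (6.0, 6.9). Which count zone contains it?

-0.33·6.0 + 0.78·6.9 = 3.402, which is < 4.4
-1.49·6.0 + 1.67·6.9 = 2.583, which is > 0.5
0.35·6.0 + 1.97·6.9 = 15.693, which is < 27.9
This sign pattern matches Delta.

Delta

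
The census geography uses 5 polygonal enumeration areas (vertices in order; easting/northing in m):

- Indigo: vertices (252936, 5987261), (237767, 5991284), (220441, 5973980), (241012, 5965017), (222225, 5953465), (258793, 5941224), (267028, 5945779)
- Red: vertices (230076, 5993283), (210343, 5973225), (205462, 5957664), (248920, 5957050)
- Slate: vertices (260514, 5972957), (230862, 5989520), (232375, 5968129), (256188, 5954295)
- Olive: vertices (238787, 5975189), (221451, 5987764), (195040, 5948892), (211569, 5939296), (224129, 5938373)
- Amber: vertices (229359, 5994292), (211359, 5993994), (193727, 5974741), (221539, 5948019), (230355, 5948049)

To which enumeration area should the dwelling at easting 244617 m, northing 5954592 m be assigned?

Indigo

Cast a ray rightward from (244617, 5954592). For each polygon, the edges (by vertex number in listed order) whose endpoints lie on opposite sides of northing = 5954592, where each meets that height, and whether that is right or left of the point:
Indigo: 4–5 at easting≈224057.8 (left), 7–1 at easting≈264034.1 (right) → 1 crossing.
Red: no edge straddles that height → 0 crossings.
Slate: 3–4 at easting≈255676.8 (right), 4–1 at easting≈256256.8 (right) → 2 crossings.
Olive: 2–3 at easting≈198912.8 (left), 5–1 at easting≈230586.5 (left) → 0 crossings.
Amber: 3–4 at easting≈214697.9 (left), 5–1 at easting≈230214.1 (left) → 0 crossings.
Only Indigo has an odd count, so the point is inside Indigo.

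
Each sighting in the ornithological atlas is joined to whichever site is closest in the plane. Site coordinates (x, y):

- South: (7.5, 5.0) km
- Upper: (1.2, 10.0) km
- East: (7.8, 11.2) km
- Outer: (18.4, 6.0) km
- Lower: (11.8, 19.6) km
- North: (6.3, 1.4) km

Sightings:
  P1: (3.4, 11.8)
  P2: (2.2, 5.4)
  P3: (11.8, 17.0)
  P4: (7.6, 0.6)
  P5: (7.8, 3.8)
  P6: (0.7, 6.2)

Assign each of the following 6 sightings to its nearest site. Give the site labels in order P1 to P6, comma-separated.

Upper, Upper, Lower, North, South, Upper

P1 → Upper (d²=8.08)
P2 → Upper (d²=22.16)
P3 → Lower (d²=6.76)
P4 → North (d²=2.33)
P5 → South (d²=1.53)
P6 → Upper (d²=14.69)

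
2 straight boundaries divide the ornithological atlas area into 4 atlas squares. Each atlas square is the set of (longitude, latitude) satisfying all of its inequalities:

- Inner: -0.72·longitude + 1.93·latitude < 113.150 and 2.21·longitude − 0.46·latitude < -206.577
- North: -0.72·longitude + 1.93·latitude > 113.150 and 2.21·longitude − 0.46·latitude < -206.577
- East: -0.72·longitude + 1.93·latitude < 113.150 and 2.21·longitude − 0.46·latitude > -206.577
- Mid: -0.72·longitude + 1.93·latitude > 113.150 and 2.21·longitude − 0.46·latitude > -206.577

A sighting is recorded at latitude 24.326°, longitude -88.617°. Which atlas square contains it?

-0.72·-88.617 + 1.93·24.326 = 110.753, which is < 113.150
2.21·-88.617 − 0.46·24.326 = -207.034, which is < -206.577
This sign pattern matches Inner.

Inner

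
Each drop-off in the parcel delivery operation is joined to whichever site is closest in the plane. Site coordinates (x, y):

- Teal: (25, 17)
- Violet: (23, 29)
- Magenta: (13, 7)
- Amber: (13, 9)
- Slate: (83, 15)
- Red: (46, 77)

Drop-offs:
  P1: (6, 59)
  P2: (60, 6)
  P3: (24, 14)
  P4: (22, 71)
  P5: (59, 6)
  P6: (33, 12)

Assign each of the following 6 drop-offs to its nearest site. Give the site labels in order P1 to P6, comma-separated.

P1 → Violet (d²=1189.00)
P2 → Slate (d²=610.00)
P3 → Teal (d²=10.00)
P4 → Red (d²=612.00)
P5 → Slate (d²=657.00)
P6 → Teal (d²=89.00)

Violet, Slate, Teal, Red, Slate, Teal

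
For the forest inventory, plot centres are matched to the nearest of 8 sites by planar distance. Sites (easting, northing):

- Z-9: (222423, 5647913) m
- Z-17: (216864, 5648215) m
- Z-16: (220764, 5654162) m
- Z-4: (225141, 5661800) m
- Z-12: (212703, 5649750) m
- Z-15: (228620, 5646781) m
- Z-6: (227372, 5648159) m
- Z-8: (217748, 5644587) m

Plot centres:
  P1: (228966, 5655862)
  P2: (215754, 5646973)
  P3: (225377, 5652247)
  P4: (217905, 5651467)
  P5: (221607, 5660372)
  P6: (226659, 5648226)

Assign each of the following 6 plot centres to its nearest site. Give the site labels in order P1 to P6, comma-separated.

P1 → Z-4 (d²=49890469.00)
P2 → Z-17 (d²=2774664.00)
P3 → Z-6 (d²=20691769.00)
P4 → Z-17 (d²=11659185.00)
P5 → Z-4 (d²=14528340.00)
P6 → Z-6 (d²=512858.00)

Z-4, Z-17, Z-6, Z-17, Z-4, Z-6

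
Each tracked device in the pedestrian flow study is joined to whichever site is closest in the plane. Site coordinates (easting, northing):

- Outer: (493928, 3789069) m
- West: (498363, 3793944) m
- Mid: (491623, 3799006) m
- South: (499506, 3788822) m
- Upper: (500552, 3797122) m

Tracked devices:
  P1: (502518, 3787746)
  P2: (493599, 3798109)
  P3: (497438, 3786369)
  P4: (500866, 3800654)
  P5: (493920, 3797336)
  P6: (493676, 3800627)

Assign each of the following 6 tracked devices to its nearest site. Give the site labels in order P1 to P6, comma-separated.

P1 → South (d²=10229920.00)
P2 → Mid (d²=4709185.00)
P3 → South (d²=10293833.00)
P4 → Upper (d²=12573620.00)
P5 → Mid (d²=8065109.00)
P6 → Mid (d²=6842450.00)

South, Mid, South, Upper, Mid, Mid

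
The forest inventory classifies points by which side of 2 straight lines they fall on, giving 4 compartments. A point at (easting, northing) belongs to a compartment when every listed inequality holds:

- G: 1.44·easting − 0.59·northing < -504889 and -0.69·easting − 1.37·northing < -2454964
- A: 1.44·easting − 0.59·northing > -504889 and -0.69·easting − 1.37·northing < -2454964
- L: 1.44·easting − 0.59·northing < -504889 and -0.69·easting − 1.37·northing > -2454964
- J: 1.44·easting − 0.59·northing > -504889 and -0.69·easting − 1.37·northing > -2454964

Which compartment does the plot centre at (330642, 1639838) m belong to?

1.44·330642 − 0.59·1639838 = -491379.940, which is > -504889
-0.69·330642 − 1.37·1639838 = -2474721.040, which is < -2454964
This sign pattern matches A.

A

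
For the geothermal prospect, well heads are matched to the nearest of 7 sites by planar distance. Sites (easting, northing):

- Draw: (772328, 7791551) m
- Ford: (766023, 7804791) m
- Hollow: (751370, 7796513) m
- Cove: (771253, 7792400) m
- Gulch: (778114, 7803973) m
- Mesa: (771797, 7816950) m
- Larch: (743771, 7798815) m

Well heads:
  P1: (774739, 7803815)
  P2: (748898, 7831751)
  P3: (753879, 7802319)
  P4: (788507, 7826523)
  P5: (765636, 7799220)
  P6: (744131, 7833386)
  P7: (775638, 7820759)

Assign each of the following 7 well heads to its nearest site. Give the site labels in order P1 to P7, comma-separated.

P1 → Gulch (d²=11415589.00)
P2 → Mesa (d²=743433802.00)
P3 → Hollow (d²=40004717.00)
P4 → Mesa (d²=370866429.00)
P5 → Ford (d²=31185810.00)
P6 → Mesa (d²=1035549652.00)
P7 → Mesa (d²=29261762.00)

Gulch, Mesa, Hollow, Mesa, Ford, Mesa, Mesa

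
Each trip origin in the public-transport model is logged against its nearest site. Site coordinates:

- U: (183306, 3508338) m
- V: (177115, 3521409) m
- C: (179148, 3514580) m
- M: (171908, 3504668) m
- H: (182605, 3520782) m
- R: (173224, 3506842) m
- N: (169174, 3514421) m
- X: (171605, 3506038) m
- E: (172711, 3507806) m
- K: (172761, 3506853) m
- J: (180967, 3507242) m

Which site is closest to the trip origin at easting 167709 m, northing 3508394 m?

Squared distances to each site:
U: 243269545.000; V: 257863061.000; C: 169117317.000; M: 31514677.000; H: 375353360.000; R: 32823929.000; N: 38470954.000; X: 20729552.000; E: 25365748.000; K: 27897385.000; J: 177101668.000.
Minimum at X.

X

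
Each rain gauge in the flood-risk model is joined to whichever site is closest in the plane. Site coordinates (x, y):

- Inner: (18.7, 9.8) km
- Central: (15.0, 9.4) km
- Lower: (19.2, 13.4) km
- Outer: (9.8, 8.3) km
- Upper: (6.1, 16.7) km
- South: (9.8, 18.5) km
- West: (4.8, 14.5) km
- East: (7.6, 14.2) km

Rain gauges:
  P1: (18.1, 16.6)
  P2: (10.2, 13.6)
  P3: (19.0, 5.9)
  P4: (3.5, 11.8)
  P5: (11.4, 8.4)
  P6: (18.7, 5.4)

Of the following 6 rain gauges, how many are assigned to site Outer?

P1 → Lower
P2 → East
P3 → Inner
P4 → West
P5 → Outer
P6 → Inner
1 of the 6 goes to Outer.

1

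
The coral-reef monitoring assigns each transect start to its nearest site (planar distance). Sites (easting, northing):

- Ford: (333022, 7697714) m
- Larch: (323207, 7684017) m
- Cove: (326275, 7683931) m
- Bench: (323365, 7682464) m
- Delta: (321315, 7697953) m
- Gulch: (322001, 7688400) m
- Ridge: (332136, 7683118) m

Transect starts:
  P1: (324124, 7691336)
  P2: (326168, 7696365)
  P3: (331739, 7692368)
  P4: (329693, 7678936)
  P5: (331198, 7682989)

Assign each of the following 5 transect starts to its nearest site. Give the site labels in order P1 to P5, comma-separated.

P1 → Gulch (d²=13127225.00)
P2 → Delta (d²=26073353.00)
P3 → Ford (d²=30225805.00)
P4 → Ridge (d²=23457373.00)
P5 → Ridge (d²=896485.00)

Gulch, Delta, Ford, Ridge, Ridge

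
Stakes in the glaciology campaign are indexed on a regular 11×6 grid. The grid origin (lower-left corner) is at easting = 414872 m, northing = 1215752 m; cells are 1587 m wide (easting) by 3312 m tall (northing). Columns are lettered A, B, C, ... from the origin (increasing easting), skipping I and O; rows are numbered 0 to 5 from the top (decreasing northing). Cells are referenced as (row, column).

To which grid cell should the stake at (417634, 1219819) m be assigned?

(4, B)

Column index: ⌊(417634 − 414872) / 1587⌋ = ⌊1.740⌋ = 1 → column B
Row offset from origin: ⌊(1219819 − 1215752) / 3312⌋ = ⌊1.228⌋ = 1 → row 4 (counted from top)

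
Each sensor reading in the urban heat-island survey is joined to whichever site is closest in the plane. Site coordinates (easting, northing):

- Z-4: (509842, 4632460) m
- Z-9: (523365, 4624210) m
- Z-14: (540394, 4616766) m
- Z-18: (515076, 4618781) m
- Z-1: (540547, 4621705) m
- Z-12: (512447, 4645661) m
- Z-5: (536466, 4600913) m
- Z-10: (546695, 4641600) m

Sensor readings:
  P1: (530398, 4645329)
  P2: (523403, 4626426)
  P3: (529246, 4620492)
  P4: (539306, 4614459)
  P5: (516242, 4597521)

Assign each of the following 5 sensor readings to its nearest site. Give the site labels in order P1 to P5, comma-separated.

Z-10, Z-9, Z-9, Z-14, Z-5

P1 → Z-10 (d²=279497650.00)
P2 → Z-9 (d²=4912100.00)
P3 → Z-9 (d²=48409685.00)
P4 → Z-14 (d²=6505993.00)
P5 → Z-5 (d²=420515840.00)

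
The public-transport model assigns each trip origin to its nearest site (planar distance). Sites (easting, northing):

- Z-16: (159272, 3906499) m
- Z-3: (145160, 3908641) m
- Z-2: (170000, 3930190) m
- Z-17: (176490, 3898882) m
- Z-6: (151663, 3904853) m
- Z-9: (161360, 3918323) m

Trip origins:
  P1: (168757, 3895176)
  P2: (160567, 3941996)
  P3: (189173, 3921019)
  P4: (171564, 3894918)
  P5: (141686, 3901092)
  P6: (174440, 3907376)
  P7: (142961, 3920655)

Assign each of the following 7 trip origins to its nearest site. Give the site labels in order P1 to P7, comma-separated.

Z-17, Z-2, Z-2, Z-17, Z-3, Z-17, Z-3

P1 → Z-17 (d²=73533725.00)
P2 → Z-2 (d²=228363125.00)
P3 → Z-2 (d²=451711170.00)
P4 → Z-17 (d²=39978772.00)
P5 → Z-3 (d²=69056077.00)
P6 → Z-17 (d²=76350536.00)
P7 → Z-3 (d²=149171797.00)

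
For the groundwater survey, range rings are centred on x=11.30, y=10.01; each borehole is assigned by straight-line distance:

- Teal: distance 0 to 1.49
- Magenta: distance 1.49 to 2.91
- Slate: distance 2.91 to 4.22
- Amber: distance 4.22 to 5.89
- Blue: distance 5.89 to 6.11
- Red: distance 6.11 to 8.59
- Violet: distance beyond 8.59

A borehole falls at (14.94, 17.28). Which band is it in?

Distance = √((14.94−11.30)² + (17.28−10.01)²) = √(13.250 + 52.853) = 8.130.
6.11 ≤ 8.130 < 8.59 → Red.

Red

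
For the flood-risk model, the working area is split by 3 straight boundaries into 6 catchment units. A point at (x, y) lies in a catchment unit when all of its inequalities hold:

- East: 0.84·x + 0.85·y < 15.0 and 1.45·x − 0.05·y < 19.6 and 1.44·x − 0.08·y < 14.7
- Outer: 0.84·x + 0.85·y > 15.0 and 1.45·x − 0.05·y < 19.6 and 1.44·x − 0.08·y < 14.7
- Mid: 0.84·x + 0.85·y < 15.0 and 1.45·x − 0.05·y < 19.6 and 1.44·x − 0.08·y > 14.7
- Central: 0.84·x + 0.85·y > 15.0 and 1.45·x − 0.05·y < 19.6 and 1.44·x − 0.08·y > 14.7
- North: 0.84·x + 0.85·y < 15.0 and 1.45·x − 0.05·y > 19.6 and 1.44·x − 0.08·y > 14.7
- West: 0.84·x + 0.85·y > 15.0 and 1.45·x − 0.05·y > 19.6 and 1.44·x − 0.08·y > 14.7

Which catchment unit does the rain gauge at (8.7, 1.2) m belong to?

East

0.84·8.7 + 0.85·1.2 = 8.328, which is < 15.0
1.45·8.7 − 0.05·1.2 = 12.555, which is < 19.6
1.44·8.7 − 0.08·1.2 = 12.432, which is < 14.7
This sign pattern matches East.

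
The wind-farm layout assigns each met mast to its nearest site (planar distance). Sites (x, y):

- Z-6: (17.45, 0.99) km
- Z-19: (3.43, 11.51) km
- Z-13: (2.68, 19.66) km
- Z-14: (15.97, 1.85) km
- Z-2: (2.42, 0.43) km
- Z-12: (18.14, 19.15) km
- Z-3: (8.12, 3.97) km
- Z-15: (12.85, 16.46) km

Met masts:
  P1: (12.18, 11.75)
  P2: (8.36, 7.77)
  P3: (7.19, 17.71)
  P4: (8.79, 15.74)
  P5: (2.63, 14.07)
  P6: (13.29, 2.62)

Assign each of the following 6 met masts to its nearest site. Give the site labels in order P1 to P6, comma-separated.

Z-15, Z-3, Z-13, Z-15, Z-19, Z-14

P1 → Z-15 (d²=22.63)
P2 → Z-3 (d²=14.50)
P3 → Z-13 (d²=24.14)
P4 → Z-15 (d²=17.00)
P5 → Z-19 (d²=7.19)
P6 → Z-14 (d²=7.78)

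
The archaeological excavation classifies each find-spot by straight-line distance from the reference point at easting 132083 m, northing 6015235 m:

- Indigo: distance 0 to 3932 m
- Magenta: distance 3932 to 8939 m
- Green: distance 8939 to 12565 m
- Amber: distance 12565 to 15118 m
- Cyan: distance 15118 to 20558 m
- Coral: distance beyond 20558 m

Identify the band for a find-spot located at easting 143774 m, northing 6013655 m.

Green

Distance = √((143774−132083)² + (6013655−6015235)²) = √(136679481.000 + 2496400.000) = 11797.283 m.
8939 ≤ 11797.283 < 12565 → Green.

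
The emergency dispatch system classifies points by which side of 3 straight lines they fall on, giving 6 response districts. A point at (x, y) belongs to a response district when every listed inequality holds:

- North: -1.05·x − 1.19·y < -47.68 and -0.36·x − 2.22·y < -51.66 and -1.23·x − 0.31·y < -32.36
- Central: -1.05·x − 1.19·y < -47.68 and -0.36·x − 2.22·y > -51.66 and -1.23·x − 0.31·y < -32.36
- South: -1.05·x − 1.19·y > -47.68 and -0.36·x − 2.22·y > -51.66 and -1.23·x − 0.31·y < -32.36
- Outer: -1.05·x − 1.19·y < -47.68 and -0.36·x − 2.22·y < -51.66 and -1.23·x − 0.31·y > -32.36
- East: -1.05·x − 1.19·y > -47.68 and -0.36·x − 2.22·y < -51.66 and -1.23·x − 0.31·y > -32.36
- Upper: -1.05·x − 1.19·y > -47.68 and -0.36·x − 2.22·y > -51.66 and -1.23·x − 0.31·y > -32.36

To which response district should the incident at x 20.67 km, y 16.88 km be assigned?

-1.05·20.67 − 1.19·16.88 = -41.791, which is > -47.68
-0.36·20.67 − 2.22·16.88 = -44.915, which is > -51.66
-1.23·20.67 − 0.31·16.88 = -30.657, which is > -32.36
This sign pattern matches Upper.

Upper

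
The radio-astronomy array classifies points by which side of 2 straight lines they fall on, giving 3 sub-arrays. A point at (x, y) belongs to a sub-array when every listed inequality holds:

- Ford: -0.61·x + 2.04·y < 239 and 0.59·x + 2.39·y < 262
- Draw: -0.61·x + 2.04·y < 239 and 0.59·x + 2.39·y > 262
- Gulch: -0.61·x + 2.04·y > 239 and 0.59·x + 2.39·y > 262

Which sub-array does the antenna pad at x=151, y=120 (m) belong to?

Draw

-0.61·151 + 2.04·120 = 152.690, which is < 239
0.59·151 + 2.39·120 = 375.890, which is > 262
This sign pattern matches Draw.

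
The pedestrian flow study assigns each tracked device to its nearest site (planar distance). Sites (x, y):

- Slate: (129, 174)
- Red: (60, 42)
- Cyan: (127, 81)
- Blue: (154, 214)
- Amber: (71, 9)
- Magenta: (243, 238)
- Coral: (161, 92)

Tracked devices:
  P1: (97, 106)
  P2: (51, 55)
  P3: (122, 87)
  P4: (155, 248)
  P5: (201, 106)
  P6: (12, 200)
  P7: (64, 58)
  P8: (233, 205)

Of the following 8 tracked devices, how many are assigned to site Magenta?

1

P1 → Cyan
P2 → Red
P3 → Cyan
P4 → Blue
P5 → Coral
P6 → Slate
P7 → Red
P8 → Magenta
1 of the 8 goes to Magenta.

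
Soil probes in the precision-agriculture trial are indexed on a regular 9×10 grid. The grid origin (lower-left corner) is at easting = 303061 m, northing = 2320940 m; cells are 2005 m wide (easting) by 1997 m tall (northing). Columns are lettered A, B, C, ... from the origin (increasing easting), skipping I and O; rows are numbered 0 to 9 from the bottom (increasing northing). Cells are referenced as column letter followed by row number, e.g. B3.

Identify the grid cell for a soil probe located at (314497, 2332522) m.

F5

Column index: ⌊(314497 − 303061) / 2005⌋ = ⌊5.704⌋ = 5 → column F
Row offset from origin: ⌊(2332522 − 2320940) / 1997⌋ = ⌊5.800⌋ = 5 → row 5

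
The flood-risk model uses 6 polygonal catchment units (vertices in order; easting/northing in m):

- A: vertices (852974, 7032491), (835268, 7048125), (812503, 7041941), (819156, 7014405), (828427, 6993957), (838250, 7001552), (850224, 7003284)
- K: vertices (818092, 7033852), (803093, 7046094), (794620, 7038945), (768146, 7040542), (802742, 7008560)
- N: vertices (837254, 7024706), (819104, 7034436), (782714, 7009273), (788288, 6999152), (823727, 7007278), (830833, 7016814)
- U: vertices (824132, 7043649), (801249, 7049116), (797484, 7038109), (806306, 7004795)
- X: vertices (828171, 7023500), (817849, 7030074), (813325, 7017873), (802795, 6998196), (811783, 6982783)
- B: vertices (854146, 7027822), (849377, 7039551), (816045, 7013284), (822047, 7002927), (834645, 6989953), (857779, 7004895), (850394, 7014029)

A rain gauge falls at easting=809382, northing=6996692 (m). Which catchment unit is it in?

X

Cast a ray rightward from (809382, 6996692). For each polygon, the edges (by vertex number in listed order) whose endpoints lie on opposite sides of northing = 6996692, where each meets that height, and whether that is right or left of the point:
A: 4–5 at easting≈827187.0 (right), 5–6 at easting≈831964.3 (right) → 2 crossings.
K: no edge straddles that height → 0 crossings.
N: no edge straddles that height → 0 crossings.
U: no edge straddles that height → 0 crossings.
X: 4–5 at easting≈803672.0 (left), 5–1 at easting≈817381.2 (right) → 1 crossing.
B: 4–5 at easting≈828101.3 (right), 5–6 at easting≈845078.7 (right) → 2 crossings.
Only X has an odd count, so the point is inside X.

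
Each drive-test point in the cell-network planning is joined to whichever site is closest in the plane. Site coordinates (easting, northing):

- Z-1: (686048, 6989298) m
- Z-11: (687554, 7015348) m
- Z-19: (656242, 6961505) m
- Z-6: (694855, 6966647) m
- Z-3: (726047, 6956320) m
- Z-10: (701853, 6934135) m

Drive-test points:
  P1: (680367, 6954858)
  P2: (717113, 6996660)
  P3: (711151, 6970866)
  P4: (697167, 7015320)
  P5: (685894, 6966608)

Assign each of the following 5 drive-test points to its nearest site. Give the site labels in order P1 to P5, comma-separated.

P1 → Z-6 (d²=348882665.00)
P2 → Z-1 (d²=1019233269.00)
P3 → Z-6 (d²=283359577.00)
P4 → Z-11 (d²=92410553.00)
P5 → Z-6 (d²=80301042.00)

Z-6, Z-1, Z-6, Z-11, Z-6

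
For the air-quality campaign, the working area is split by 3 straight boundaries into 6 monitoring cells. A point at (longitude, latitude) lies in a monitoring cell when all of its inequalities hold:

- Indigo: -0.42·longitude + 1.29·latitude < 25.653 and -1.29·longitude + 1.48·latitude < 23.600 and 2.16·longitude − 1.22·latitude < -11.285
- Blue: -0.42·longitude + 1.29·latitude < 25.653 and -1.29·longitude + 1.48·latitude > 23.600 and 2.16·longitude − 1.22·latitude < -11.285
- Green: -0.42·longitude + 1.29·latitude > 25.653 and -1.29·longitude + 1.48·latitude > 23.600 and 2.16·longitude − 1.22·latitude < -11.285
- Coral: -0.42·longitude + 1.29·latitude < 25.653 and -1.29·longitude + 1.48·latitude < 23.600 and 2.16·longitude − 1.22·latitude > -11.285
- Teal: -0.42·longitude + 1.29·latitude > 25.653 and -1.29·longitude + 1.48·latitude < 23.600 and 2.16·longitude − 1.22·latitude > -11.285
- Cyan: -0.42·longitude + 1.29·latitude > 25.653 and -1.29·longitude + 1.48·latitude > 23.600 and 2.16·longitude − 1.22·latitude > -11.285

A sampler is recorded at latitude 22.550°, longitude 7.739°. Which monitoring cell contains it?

Teal

-0.42·7.739 + 1.29·22.550 = 25.839, which is > 25.653
-1.29·7.739 + 1.48·22.550 = 23.391, which is < 23.600
2.16·7.739 − 1.22·22.550 = -10.795, which is > -11.285
This sign pattern matches Teal.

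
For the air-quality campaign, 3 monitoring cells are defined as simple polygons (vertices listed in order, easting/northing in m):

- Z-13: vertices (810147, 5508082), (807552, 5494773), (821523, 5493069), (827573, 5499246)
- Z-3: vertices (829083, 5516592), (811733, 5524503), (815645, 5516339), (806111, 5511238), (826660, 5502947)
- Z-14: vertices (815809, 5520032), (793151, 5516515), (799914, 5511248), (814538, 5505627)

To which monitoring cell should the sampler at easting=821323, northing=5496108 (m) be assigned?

Cast a ray rightward from (821323, 5496108). For each polygon, the edges (by vertex number in listed order) whose endpoints lie on opposite sides of northing = 5496108, where each meets that height, and whether that is right or left of the point:
Z-13: 1–2 at easting≈807812.3 (left), 3–4 at easting≈824499.5 (right) → 1 crossing.
Z-3: no edge straddles that height → 0 crossings.
Z-14: no edge straddles that height → 0 crossings.
Only Z-13 has an odd count, so the point is inside Z-13.

Z-13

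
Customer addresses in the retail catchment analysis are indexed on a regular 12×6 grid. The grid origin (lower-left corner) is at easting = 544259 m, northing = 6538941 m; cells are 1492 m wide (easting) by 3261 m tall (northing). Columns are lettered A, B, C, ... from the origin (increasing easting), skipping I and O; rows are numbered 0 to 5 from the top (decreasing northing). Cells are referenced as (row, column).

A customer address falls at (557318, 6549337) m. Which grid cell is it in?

Column index: ⌊(557318 − 544259) / 1492⌋ = ⌊8.753⌋ = 8 → column J
Row offset from origin: ⌊(6549337 − 6538941) / 3261⌋ = ⌊3.188⌋ = 3 → row 2 (counted from top)

(2, J)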